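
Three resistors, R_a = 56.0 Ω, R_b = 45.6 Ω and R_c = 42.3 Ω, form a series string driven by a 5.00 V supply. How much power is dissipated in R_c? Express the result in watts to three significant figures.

Every series element carries the same I. Get I from the total resistance, then P = I² × R_c.
R_total = 56.0 + 45.6 + 42.3 = 143.9 Ω
I = V / R_total = 5.00 / 143.9 = 0.03475 A
P_R_c = I² × R_c = (0.03475)² × 42.3 = 0.05107 W

0.0511 W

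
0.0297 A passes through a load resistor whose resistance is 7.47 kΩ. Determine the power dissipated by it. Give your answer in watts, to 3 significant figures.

Current and resistance are given, so P = I²R is the direct form.
P = (0.02970 A)² × 7470 Ω = 6.589 W

6.59 W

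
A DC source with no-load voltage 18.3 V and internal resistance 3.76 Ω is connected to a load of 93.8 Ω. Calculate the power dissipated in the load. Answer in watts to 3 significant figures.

Find the circuit current first, then P = I²R for the load (series elements share I).
I = ε / (r + R) = 18.3 / (3.76 + 93.8) = 0.1876 A
P_load = I² R = (0.1876)² × 93.8 = 3.300 W

3.30 W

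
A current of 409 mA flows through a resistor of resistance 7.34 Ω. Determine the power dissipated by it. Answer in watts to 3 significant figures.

Knowing I and R, the power is just I²R — no need to find V first.
P = (0.4090 A)² × 7.34 Ω = 1.228 W

1.23 W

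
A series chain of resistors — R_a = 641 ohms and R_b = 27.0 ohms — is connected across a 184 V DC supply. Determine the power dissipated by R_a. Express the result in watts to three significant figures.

48.6 W

Every series element carries the same I. Get I from the total resistance, then P = I² × R_a.
R_total = 641 + 27.0 = 668.0 Ω
I = V / R_total = 184 / 668.0 = 0.2754 A
P_R_a = I² × R_a = (0.2754)² × 641 = 48.63 W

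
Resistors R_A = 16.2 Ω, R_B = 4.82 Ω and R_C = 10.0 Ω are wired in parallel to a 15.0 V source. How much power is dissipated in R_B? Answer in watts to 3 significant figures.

The supply voltage appears across each parallel branch — just use P = V²/R_B.
P_R_B = V² / R_B = (15.0)² / 4.82 Ω = 46.68 W

46.7 W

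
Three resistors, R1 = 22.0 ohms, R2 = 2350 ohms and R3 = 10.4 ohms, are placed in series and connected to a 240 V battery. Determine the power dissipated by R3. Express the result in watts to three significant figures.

0.106 W

Series elements share the same current, so find I first, then use P = I²R.
R_total = 22.0 + 2350 + 10.4 = 2382 Ω
I = V / R_total = 240 / 2382 = 0.1007 A
P_R3 = I² × R3 = (0.1007)² × 10.4 = 0.1055 W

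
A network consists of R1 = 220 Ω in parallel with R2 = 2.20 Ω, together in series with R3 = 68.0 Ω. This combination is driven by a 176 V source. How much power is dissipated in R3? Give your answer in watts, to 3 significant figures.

428 W

Combine R1 and R2 into their parallel equivalent first, reducing the network to two series resistors.
R_p = (220×2.20)/(220+2.20) = 2.178 Ω
R_total = R_p + 68.0 = 2.178 + 68.0 = 70.18 Ω
I = V / R_total = 176 / 70.18 = 2.508 A
R3 is the series element, so its power is I²R.
P_R3 = (2.508)² × 68.0 = 427.7 W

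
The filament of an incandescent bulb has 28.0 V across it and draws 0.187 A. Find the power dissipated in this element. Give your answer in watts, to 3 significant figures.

With V and I both given, power follows immediately from P = V I.
P = 28.0 V × 0.1870 A = 5.236 W

5.24 W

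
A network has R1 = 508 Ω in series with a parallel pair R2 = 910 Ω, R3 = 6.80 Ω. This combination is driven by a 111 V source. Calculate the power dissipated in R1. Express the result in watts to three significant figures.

Reduce the parallel pair to R_p first; the network is then a simple series string.
R_p = (910×6.80)/(910+6.80) = 6.750 Ω
R_total = 508 + 6.750 = 514.7 Ω
I = V / R_total = 111 / 514.7 = 0.2156 A
R1 carries the full series current, so P = I²R.
P_R1 = (0.2156)² × 508 = 23.62 W

23.6 W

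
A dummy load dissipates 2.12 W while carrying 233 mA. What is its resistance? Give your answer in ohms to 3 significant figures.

39.1 Ω

From P = V I = I²R = V²/R, with the two given quantities we get R = P / I².
R = 2.12 / (0.2330)² = 39.05 Ω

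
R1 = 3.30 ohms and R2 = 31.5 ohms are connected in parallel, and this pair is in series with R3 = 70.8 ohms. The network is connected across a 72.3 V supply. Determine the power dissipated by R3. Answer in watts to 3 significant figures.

68.0 W

First find R_p for the parallel pair, then treat R_p + R3 as a series loop.
R_p = (3.30×31.5)/(3.30+31.5) = 2.987 Ω
R_total = R_p + 70.8 = 2.987 + 70.8 = 73.79 Ω
I = V / R_total = 72.3 / 73.79 = 0.9798 A
R3 carries the full series current, so P = I²R.
P_R3 = (0.9798)² × 70.8 = 67.98 W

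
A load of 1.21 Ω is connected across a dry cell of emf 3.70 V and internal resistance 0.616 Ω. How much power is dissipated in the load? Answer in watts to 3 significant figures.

With r and R in series, I = ε/(r+R); the load dissipates I²R.
I = ε / (r + R) = 3.70 / (0.616 + 1.21) = 2.026 A
P_load = I² R = (2.026)² × 1.21 = 4.968 W

4.97 W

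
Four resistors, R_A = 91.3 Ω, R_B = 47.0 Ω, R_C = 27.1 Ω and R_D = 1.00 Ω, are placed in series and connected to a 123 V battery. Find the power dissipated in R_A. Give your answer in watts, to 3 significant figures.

49.9 W

Every series element carries the same I. Get I from the total resistance, then P = I² × R_A.
R_total = 91.3 + 47.0 + 27.1 + 1.00 = 166.4 Ω
I = V / R_total = 123 / 166.4 = 0.7392 A
P_R_A = I² × R_A = (0.7392)² × 91.3 = 49.89 W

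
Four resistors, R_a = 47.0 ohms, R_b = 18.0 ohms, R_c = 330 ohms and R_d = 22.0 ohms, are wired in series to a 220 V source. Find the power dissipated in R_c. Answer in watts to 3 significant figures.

The current is common to all series resistors; compute it, then apply P = I²R for the target.
R_total = 47.0 + 18.0 + 330 + 22.0 = 417.0 Ω
I = V / R_total = 220 / 417.0 = 0.5276 A
P_R_c = I² × R_c = (0.5276)² × 330 = 91.85 W

91.9 W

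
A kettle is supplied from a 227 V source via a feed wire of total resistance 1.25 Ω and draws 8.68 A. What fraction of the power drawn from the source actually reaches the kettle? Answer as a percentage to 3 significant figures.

The feed wire carries the full 8.68 A.
P_line = I² R_line = (8.680)² × 1.25 = 94.18 W
P_source = V I = 227 × 8.680 = 1970 W; P_load = 1876 W
η = P_load / P_source = 1876 / 1970 = 0.9522

95.2 %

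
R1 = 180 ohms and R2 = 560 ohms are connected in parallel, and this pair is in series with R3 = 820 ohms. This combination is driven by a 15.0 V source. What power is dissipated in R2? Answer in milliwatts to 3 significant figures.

Combine R1 and R2 into their parallel equivalent first, reducing the network to two series resistors.
R_p = (180×560)/(180+560) = 136.2 Ω
R_total = R_p + 820 = 136.2 + 820 = 956.2 Ω
I = V / R_total = 15.0 / 956.2 = 0.01569 A
Voltage across the parallel pair: V_p = I × R_p = 0.01569 × 136.2 = 2.137 V
R2 has V_p across it, so P = V_p²/R2.
P_R2 = (2.137)² / 560 = 0.008153 W

8.15 mW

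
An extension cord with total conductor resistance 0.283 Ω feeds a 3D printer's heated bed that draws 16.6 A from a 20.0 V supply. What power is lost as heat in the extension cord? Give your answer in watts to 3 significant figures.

Only the current and the line resistance are needed for the I²R loss.
The extension cord carries the full 16.6 A.
P_line = I² R_line = (16.60)² × 0.283 = 77.98 W

78.0 W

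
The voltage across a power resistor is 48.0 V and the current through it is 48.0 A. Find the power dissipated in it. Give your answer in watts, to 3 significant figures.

2300 W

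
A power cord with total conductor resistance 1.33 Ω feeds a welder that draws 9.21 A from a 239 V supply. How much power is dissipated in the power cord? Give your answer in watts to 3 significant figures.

113 W

Line loss is just I²R for the cable — we know both I and R_line directly.
The power cord carries the full 9.21 A.
P_line = I² R_line = (9.210)² × 1.33 = 112.8 W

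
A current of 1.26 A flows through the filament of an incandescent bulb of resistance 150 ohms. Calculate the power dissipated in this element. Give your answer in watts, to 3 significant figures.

With I and R stated, P = I²R applies in one step.
P = (1.260 A)² × 150 Ω = 238.1 W

238 W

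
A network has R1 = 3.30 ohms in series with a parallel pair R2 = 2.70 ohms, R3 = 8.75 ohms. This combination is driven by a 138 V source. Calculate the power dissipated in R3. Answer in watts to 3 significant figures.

Collapse R2‖R3 to a single equivalent, reducing the network to two series elements.
R_p = (2.70×8.75)/(2.70+8.75) = 2.063 Ω
R_total = 3.30 + 2.063 = 5.363 Ω
I = V / R_total = 138 / 5.363 = 25.73 A
Voltage across the parallel pair: V_p = I × R_p = 25.73 × 2.063 = 53.09 V
R3 sees V_p directly, so P = V_p² / R3.
P_R3 = (53.09)² / 8.75 = 322.1 W

322 W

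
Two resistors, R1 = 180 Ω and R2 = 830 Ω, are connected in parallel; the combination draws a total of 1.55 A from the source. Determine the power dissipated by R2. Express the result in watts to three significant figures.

We need the common branch voltage; get it from I_total × R_eq, then P = V²/R for the branch.
1/R_eq = 1/180 + 1/830 ⇒ R_eq = 147.9 Ω
V = I_total × R_eq = 1.550 × 147.9 = 229.3 V
P_R2 = V² / R2 = (229.3)² / 830 = 63.33 W

63.3 W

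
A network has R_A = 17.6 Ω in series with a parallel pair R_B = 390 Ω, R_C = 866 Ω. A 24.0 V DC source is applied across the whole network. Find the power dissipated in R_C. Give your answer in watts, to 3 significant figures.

0.586 W

First combine the parallel branches into one equivalent R_p, then R_A + R_p is a series pair.
R_p = (390×866)/(390+866) = 268.9 Ω
R_total = 17.6 + 268.9 = 286.5 Ω
I = V / R_total = 24.0 / 286.5 = 0.08377 A
Voltage across the parallel pair: V_p = I × R_p = 0.08377 × 268.9 = 22.53 V
With V_p across R_C, its power is V_p²/R_C.
P_R_C = (22.53)² / 866 = 0.5859 W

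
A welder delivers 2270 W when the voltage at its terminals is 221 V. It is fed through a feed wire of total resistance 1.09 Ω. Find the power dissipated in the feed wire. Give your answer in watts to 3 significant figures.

Only the current and the line resistance are needed for the I²R loss.
I = P / V = 2270 / 221 = 10.27 A through the feed wire.
P_line = I² R_line = (10.27)² × 1.09 = 115.0 W

115 W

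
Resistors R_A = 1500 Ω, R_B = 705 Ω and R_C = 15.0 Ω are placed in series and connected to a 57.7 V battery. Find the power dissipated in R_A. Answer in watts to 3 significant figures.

1.01 W

Series elements share the same current, so find I first, then use P = I²R.
R_total = 1500 + 705 + 15.0 = 2220 Ω
I = V / R_total = 57.7 / 2220 = 0.02599 A
P_R_A = I² × R_A = (0.02599)² × 1500 = 1.013 W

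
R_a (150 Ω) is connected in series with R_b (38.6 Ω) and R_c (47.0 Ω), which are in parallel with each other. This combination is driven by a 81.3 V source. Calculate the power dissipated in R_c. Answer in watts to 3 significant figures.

2.16 W

Reduce the parallel pair to R_p first; the network is then a simple series string.
R_p = (38.6×47.0)/(38.6+47.0) = 21.19 Ω
R_total = 150 + 21.19 = 171.2 Ω
I = V / R_total = 81.3 / 171.2 = 0.4749 A
Voltage across the parallel pair: V_p = I × R_p = 0.4749 × 21.19 = 10.06 V
R_c is across V_p, so use P = V²/R for that branch.
P_R_c = (10.06)² / 47.0 = 2.155 W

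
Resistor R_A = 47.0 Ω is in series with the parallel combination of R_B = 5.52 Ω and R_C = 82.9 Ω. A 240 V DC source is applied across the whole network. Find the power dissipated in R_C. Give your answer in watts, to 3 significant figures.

6.84 W

Collapse R_B‖R_C to a single equivalent, reducing the network to two series elements.
R_p = (5.52×82.9)/(5.52+82.9) = 5.175 Ω
R_total = 47.0 + 5.175 = 52.18 Ω
I = V / R_total = 240 / 52.18 = 4.600 A
Voltage across the parallel pair: V_p = I × R_p = 4.600 × 5.175 = 23.81 V
With V_p across R_C, its power is V_p²/R_C.
P_R_C = (23.81)² / 82.9 = 6.836 W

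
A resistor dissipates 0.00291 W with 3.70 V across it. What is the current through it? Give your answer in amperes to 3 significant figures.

0.000786 A

Rearranging the power relation for the two known quantities gives I = P / V.
I = 0.00291 / 3.70 = 0.0007865 A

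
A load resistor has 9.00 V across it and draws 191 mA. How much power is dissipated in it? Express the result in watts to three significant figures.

1.72 W

V and I are known directly — P = V I, no intermediate step needed.
P = 9.00 V × 0.1910 A = 1.719 W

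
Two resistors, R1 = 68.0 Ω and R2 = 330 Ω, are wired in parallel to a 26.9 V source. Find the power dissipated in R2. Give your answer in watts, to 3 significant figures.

2.19 W

The supply voltage appears across each parallel branch — just use P = V²/R2.
P_R2 = V² / R2 = (26.9)² / 330 Ω = 2.193 W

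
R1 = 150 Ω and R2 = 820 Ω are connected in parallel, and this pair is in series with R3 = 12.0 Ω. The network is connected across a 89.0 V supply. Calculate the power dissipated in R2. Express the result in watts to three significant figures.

8.06 W

Reduce the parallel combination to a single R_p; the circuit then becomes R_p in series with the remaining resistor.
R_p = (150×820)/(150+820) = 126.8 Ω
R_total = R_p + 12.0 = 126.8 + 12.0 = 138.8 Ω
I = V / R_total = 89.0 / 138.8 = 0.6412 A
Voltage across the parallel pair: V_p = I × R_p = 0.6412 × 126.8 = 81.31 V
Use P = V²/R for R2 with V = V_p.
P_R2 = (81.31)² / 820 = 8.062 W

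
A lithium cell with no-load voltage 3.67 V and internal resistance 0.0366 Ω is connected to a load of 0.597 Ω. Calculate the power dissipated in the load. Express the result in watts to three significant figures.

The internal resistance and the load are in series, so the same I flows through both; get I from ε/(r+R), then I²R for the load.
I = ε / (r + R) = 3.67 / (0.0366 + 0.597) = 5.792 A
P_load = I² R = (5.792)² × 0.597 = 20.03 W

20.0 W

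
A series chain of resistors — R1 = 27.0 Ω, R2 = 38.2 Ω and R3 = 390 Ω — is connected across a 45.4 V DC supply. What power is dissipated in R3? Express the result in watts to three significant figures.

3.88 W

Series elements share the same current, so find I first, then use P = I²R.
R_total = 27.0 + 38.2 + 390 = 455.2 Ω
I = V / R_total = 45.4 / 455.2 = 0.09974 A
P_R3 = I² × R3 = (0.09974)² × 390 = 3.879 W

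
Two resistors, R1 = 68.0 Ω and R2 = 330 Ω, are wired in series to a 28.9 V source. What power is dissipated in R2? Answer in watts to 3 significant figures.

Since the resistors are in series they all carry the loop current I = V/R_total; the power in any one is I²R.
R_total = 68.0 + 330 = 398.0 Ω
I = V / R_total = 28.9 / 398.0 = 0.07261 A
P_R2 = I² × R2 = (0.07261)² × 330 = 1.740 W

1.74 W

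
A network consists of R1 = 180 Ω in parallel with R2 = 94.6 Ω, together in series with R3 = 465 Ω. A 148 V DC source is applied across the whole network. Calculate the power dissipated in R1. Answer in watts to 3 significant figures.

1.68 W

Reduce the parallel combination to a single R_p; the circuit then becomes R_p in series with the remaining resistor.
R_p = (180×94.6)/(180+94.6) = 62.01 Ω
R_total = R_p + 465 = 62.01 + 465 = 527.0 Ω
I = V / R_total = 148 / 527.0 = 0.2808 A
Voltage across the parallel pair: V_p = I × R_p = 0.2808 × 62.01 = 17.41 V
Use P = V²/R for R1 with V = V_p.
P_R1 = (17.41)² / 180 = 1.685 W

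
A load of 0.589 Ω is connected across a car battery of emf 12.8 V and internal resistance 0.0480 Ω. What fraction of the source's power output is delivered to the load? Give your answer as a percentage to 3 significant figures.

Both r and R carry the same current, so the power split is just the resistance split: η = R/(R+r).
η = R / (R + r) = 0.589 / (0.589 + 0.0480) = 0.9246

92.5 %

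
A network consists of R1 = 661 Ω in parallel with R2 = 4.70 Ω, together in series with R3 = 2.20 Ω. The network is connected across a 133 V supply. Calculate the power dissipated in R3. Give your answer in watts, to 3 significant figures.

825 W

Collapse the R1‖R2 pair into one equivalent R_p; then R_p and R3 form a series string.
R_p = (661×4.70)/(661+4.70) = 4.667 Ω
R_total = R_p + 2.20 = 4.667 + 2.20 = 6.867 Ω
I = V / R_total = 133 / 6.867 = 19.37 A
All the supply current flows through R3; use P = I²R3.
P_R3 = (19.37)² × 2.20 = 825.3 W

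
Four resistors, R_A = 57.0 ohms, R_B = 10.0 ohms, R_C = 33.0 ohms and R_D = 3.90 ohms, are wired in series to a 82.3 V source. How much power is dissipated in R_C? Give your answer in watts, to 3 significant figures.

20.7 W

The current is common to all series resistors; compute it, then apply P = I²R for the target.
R_total = 57.0 + 10.0 + 33.0 + 3.90 = 103.9 Ω
I = V / R_total = 82.3 / 103.9 = 0.7921 A
P_R_C = I² × R_C = (0.7921)² × 33.0 = 20.71 W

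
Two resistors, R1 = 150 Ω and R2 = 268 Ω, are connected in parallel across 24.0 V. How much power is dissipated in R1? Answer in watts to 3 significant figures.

3.84 W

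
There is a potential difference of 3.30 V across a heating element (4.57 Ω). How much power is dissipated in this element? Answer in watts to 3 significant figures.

We know the drop across the element and its resistance — P = V²/R, one step.
P = (3.30 V)² / 4.57 Ω = 2.383 W

2.38 W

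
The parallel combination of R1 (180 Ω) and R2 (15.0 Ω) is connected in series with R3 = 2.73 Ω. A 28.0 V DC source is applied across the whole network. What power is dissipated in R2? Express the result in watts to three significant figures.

36.5 W

First find R_p for the parallel pair, then treat R_p + R3 as a series loop.
R_p = (180×15.0)/(180+15.0) = 13.85 Ω
R_total = R_p + 2.73 = 13.85 + 2.73 = 16.58 Ω
I = V / R_total = 28.0 / 16.58 = 1.689 A
Voltage across the parallel pair: V_p = I × R_p = 1.689 × 13.85 = 23.39 V
R2 sits across V_p; its power is V_p²/R.
P_R2 = (23.39)² / 15.0 = 36.47 W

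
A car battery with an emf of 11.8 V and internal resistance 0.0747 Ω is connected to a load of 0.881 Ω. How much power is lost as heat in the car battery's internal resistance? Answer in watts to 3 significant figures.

11.4 W

The source's internal resistance is just another series element carrying I; its dissipation is I²r.
I = ε / (r + R) = 11.8 / (0.0747 + 0.881) = 12.35 A
P_int = I² r = (12.35)² × 0.0747 = 11.39 W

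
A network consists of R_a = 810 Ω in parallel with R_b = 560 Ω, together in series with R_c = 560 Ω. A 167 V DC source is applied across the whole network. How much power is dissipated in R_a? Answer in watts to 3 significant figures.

4.75 W

First find R_p for the parallel pair, then treat R_p + R_c as a series loop.
R_p = (810×560)/(810+560) = 331.1 Ω
R_total = R_p + 560 = 331.1 + 560 = 891.1 Ω
I = V / R_total = 167 / 891.1 = 0.1874 A
Voltage across the parallel pair: V_p = I × R_p = 0.1874 × 331.1 = 62.05 V
R_a has V_p across it, so P = V_p²/R_a.
P_R_a = (62.05)² / 810 = 4.753 W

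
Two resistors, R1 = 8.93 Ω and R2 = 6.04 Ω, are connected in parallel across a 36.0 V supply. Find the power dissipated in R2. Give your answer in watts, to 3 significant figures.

R2 sits directly across the source, so P = V²/R with V = 36.0 V.
P_R2 = V² / R2 = (36.0)² / 6.04 Ω = 214.6 W

215 W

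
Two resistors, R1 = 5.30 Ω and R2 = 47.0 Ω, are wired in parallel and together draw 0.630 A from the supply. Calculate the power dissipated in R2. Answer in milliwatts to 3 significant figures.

192 mW

Parallel branches share V, not I — compute V via R_eq, then use V²/R for the target branch.
1/R_eq = 1/5.30 + 1/47.0 ⇒ R_eq = 4.763 Ω
V = I_total × R_eq = 0.6300 × 4.763 = 3.001 V
P_R2 = V² / R2 = (3.001)² / 47.0 = 0.1916 W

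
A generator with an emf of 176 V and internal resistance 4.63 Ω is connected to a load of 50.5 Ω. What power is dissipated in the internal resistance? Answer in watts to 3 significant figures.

47.2 W

r is in series with the load, so it carries the full circuit current — the loss in it is I²r.
I = ε / (r + R) = 176 / (4.63 + 50.5) = 3.192 A
P_int = I² r = (3.192)² × 4.63 = 47.19 W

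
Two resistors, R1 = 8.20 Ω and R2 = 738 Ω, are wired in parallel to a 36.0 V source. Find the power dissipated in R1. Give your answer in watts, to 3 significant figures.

158 W

R1 sits directly across the source, so P = V²/R with V = 36.0 V.
P_R1 = V² / R1 = (36.0)² / 8.20 Ω = 158.0 W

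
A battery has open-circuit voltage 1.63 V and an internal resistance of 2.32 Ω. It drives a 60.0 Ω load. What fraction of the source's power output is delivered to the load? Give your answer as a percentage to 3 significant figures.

96.3 %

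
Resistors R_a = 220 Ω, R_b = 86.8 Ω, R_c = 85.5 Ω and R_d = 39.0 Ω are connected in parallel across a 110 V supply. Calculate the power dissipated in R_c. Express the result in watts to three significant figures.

R_c sits directly across the source, so P = V²/R with V = 110 V.
P_R_c = V² / R_c = (110)² / 85.5 Ω = 141.5 W

142 W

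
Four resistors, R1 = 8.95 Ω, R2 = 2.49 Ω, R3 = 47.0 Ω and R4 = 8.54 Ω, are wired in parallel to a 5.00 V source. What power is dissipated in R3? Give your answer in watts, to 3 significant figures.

0.532 W

Each parallel branch sees the full supply voltage, so P = V²/R applies directly to the target branch.
P_R3 = V² / R3 = (5.00)² / 47.0 Ω = 0.5319 W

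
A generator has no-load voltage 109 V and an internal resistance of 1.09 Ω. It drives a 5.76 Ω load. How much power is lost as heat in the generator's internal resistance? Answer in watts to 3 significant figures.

276 W

Internal loss is I²r, with I set by the total series resistance r+R.
I = ε / (r + R) = 109 / (1.09 + 5.76) = 15.91 A
P_int = I² r = (15.91)² × 1.09 = 276.0 W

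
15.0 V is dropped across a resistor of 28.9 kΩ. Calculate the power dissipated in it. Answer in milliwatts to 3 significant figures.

We know the drop across the element and its resistance — P = V²/R, one step.
P = (15.0 V)² / 28900 Ω = 0.007785 W

7.79 mW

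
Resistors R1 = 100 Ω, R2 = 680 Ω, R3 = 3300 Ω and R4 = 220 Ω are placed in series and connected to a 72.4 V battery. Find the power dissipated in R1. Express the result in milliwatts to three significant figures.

In a series string the same current flows through every resistor — find that current, then P = I²R for the one we want.
R_total = 100 + 680 + 3300 + 220 = 4300 Ω
I = V / R_total = 72.4 / 4300 = 0.01684 A
P_R1 = I² × R1 = (0.01684)² × 100 = 0.02835 W

28.3 mW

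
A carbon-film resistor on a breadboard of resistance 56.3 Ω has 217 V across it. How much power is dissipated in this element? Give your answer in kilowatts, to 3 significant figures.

0.836 kW

We know the drop across the element and its resistance — P = V²/R, one step.
P = (217 V)² / 56.3 Ω = 836.4 W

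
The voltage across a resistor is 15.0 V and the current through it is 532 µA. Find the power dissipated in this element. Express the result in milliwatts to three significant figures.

7.98 mW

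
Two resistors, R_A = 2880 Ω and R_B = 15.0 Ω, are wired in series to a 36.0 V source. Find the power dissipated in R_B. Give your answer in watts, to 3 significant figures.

Every series element carries the same I. Get I from the total resistance, then P = I² × R_B.
R_total = 2880 + 15.0 = 2895 Ω
I = V / R_total = 36.0 / 2895 = 0.01244 A
P_R_B = I² × R_B = (0.01244)² × 15.0 = 0.002320 W

0.00232 W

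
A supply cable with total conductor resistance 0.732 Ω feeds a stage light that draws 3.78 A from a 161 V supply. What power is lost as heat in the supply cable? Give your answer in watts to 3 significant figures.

10.5 W

The supply cable and load are in series, so the same current flows in both; the loss is I²R_line.
The supply cable carries the full 3.78 A.
P_line = I² R_line = (3.780)² × 0.732 = 10.46 W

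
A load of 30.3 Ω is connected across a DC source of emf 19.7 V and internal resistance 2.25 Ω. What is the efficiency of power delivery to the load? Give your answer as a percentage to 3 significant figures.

93.1 %

Both r and R carry the same current, so the power split is just the resistance split: η = R/(R+r).
η = R / (R + r) = 30.3 / (30.3 + 2.25) = 0.9309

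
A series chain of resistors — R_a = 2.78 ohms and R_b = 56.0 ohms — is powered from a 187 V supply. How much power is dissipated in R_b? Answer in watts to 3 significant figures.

Series elements share the same current, so find I first, then use P = I²R.
R_total = 2.78 + 56.0 = 58.78 Ω
I = V / R_total = 187 / 58.78 = 3.181 A
P_R_b = I² × R_b = (3.181)² × 56.0 = 566.8 W

567 W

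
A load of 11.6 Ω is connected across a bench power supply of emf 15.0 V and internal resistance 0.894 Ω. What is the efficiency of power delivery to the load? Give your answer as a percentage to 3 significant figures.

Both r and R carry the same current, so the power split is just the resistance split: η = R/(R+r).
η = R / (R + r) = 11.6 / (11.6 + 0.894) = 0.9284

92.8 %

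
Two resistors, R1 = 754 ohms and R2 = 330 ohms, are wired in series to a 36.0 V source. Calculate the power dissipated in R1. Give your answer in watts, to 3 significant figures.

Since the resistors are in series they all carry the loop current I = V/R_total; the power in any one is I²R.
R_total = 754 + 330 = 1084 Ω
I = V / R_total = 36.0 / 1084 = 0.03321 A
P_R1 = I² × R1 = (0.03321)² × 754 = 0.8316 W

0.832 W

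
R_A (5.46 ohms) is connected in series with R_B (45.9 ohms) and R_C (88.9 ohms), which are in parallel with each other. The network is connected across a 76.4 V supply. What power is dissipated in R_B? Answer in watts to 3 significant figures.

91.3 W

Replace R_B and R_C with their parallel equivalent so the circuit becomes R_A in series with R_p.
R_p = (45.9×88.9)/(45.9+88.9) = 30.27 Ω
R_total = 5.46 + 30.27 = 35.73 Ω
I = V / R_total = 76.4 / 35.73 = 2.138 A
Voltage across the parallel pair: V_p = I × R_p = 2.138 × 30.27 = 64.73 V
R_B is across V_p, so use P = V²/R for that branch.
P_R_B = (64.73)² / 45.9 = 91.27 W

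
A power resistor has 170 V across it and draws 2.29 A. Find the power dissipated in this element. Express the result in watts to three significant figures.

389 W

With V and I both given, power follows immediately from P = V I.
P = 170 V × 2.290 A = 389.3 W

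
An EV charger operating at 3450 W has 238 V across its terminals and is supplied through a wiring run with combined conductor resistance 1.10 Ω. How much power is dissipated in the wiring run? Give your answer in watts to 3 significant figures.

231 W

Line loss is just I²R for the cable — we know both I and R_line directly.
I = P / V = 3450 / 238 = 14.50 A through the wiring run.
P_line = I² R_line = (14.50)² × 1.10 = 231.1 W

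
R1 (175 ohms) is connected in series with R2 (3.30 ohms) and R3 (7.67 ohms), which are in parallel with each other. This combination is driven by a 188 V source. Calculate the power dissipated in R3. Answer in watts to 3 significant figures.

0.780 W

Reduce the parallel pair to R_p first; the network is then a simple series string.
R_p = (3.30×7.67)/(3.30+7.67) = 2.307 Ω
R_total = 175 + 2.307 = 177.3 Ω
I = V / R_total = 188 / 177.3 = 1.060 A
Voltage across the parallel pair: V_p = I × R_p = 1.060 × 2.307 = 2.446 V
With V_p across R3, its power is V_p²/R3.
P_R3 = (2.446)² / 7.67 = 0.7803 W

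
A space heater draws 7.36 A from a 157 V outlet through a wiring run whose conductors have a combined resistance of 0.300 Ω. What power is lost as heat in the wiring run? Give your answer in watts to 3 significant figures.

The wiring run and load are in series, so the same current flows in both; the loss is I²R_line.
The wiring run carries the full 7.36 A.
P_line = I² R_line = (7.360)² × 0.300 = 16.25 W

16.3 W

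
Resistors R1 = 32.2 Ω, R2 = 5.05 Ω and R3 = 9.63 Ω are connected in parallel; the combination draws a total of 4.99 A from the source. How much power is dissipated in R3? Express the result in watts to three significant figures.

23.3 W

Parallel branches share V, not I — compute V via R_eq, then use V²/R for the target branch.
1/R_eq = 1/32.2 + 1/5.05 + 1/9.63 ⇒ R_eq = 3.004 Ω
V = I_total × R_eq = 4.990 × 3.004 = 14.99 V
P_R3 = V² / R3 = (14.99)² / 9.63 = 23.33 W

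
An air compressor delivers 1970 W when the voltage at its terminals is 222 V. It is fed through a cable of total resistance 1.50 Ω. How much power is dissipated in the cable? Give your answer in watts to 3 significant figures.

Line loss is just I²R for the cable — we know both I and R_line directly.
I = P / V = 1970 / 222 = 8.874 A through the cable.
P_line = I² R_line = (8.874)² × 1.50 = 118.1 W

118 W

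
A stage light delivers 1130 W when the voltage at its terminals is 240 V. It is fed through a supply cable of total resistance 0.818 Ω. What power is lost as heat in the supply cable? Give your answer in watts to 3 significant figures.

18.1 W

The supply cable is a series resistance carrying the load current; its dissipation is I²R_line.
I = P / V = 1130 / 240 = 4.708 A through the supply cable.
P_line = I² R_line = (4.708)² × 0.818 = 18.13 W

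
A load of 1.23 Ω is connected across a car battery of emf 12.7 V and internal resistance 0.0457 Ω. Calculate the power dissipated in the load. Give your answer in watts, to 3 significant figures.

The internal resistance and the load are in series, so the same I flows through both; get I from ε/(r+R), then I²R for the load.
I = ε / (r + R) = 12.7 / (0.0457 + 1.23) = 9.955 A
P_load = I² R = (9.955)² × 1.23 = 121.9 W

122 W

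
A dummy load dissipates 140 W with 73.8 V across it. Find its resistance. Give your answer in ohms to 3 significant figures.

38.9 Ω

Rearranging the power relation for the two known quantities gives R = V² / P.
R = (73.8)² / 140 = 38.90 Ω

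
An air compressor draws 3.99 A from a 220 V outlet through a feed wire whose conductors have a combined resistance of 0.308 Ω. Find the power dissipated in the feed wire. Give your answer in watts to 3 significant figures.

4.90 W

The feed wire and load are in series, so the same current flows in both; the loss is I²R_line.
The feed wire carries the full 3.99 A.
P_line = I² R_line = (3.990)² × 0.308 = 4.903 W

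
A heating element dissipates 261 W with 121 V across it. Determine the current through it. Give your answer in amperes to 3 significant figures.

2.16 A

Inverting the appropriate power form: I = P / V.
I = 261 / 121 = 2.157 A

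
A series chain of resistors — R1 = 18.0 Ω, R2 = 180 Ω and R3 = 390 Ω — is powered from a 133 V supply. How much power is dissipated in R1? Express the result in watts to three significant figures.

0.921 W

Since the resistors are in series they all carry the loop current I = V/R_total; the power in any one is I²R.
R_total = 18.0 + 180 + 390 = 588.0 Ω
I = V / R_total = 133 / 588.0 = 0.2262 A
P_R1 = I² × R1 = (0.2262)² × 18.0 = 0.9209 W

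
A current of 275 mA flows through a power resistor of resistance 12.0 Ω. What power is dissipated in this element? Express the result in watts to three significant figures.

Knowing I and R, the power is just I²R — no need to find V first.
P = (0.2750 A)² × 12.0 Ω = 0.9075 W

0.908 W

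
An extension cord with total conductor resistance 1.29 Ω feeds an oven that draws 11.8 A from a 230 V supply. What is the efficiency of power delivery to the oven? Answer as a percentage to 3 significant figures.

93.4 %

The extension cord carries the full 11.8 A.
P_line = I² R_line = (11.80)² × 1.29 = 179.6 W
P_source = V I = 230 × 11.80 = 2714 W; P_load = 2534 W
η = P_load / P_source = 2534 / 2714 = 0.9338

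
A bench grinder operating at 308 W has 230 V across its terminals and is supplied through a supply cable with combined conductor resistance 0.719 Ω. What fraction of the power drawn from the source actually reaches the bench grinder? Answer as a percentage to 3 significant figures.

I = P / V = 308 / 230 = 1.339 A through the supply cable.
P_line = I² R_line = (1.339)² × 0.719 = 1.289 W
P_source = P_load + P_line = 308.0 + 1.289 = 309.3 W
η = P_load / P_source = 308.0 / 309.3 = 0.9958

99.6 %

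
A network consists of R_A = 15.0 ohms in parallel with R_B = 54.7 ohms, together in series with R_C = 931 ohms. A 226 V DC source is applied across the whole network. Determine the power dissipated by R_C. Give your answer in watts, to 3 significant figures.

Reduce the parallel combination to a single R_p; the circuit then becomes R_p in series with the remaining resistor.
R_p = (15.0×54.7)/(15.0+54.7) = 11.77 Ω
R_total = R_p + 931 = 11.77 + 931 = 942.8 Ω
I = V / R_total = 226 / 942.8 = 0.2397 A
All the supply current flows through R_C; use P = I²R_C.
P_R_C = (0.2397)² × 931 = 53.50 W

53.5 W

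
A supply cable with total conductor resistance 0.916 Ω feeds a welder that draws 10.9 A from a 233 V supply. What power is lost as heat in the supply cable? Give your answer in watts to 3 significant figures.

109 W

Only the current and the line resistance are needed for the I²R loss.
The supply cable carries the full 10.9 A.
P_line = I² R_line = (10.90)² × 0.916 = 108.8 W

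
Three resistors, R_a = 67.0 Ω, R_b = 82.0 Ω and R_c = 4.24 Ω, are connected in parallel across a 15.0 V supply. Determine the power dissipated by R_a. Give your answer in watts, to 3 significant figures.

3.36 W

Parallel branches share the same voltage; P = V²/R gives the branch power in one step.
P_R_a = V² / R_a = (15.0)² / 67.0 Ω = 3.358 W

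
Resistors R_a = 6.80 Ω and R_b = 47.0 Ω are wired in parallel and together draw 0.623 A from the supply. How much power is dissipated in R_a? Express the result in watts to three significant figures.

2.01 W

Only the total current is stated, so first find the parallel equivalent to get the voltage across the combination.
1/R_eq = 1/6.80 + 1/47.0 ⇒ R_eq = 5.941 Ω
V = I_total × R_eq = 0.6230 × 5.941 = 3.701 V
P_R_a = V² / R_a = (3.701)² / 6.80 = 2.014 W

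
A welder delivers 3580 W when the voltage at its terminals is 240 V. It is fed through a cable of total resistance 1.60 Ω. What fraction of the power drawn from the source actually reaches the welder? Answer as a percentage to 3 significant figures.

91.0 %

I = P / V = 3580 / 240 = 14.92 A through the cable.
P_line = I² R_line = (14.92)² × 1.60 = 356.0 W
P_source = P_load + P_line = 3580 + 356.0 = 3936 W
η = P_load / P_source = 3580 / 3936 = 0.9096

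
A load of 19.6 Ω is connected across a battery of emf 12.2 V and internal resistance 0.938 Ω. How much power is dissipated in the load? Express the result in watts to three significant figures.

With r and R in series, I = ε/(r+R); the load dissipates I²R.
I = ε / (r + R) = 12.2 / (0.938 + 19.6) = 0.5940 A
P_load = I² R = (0.5940)² × 19.6 = 6.916 W

6.92 W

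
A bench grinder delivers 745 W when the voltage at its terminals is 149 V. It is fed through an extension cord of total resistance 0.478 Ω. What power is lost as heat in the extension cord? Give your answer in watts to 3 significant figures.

11.9 W

Line loss is just I²R for the cable — we know both I and R_line directly.
I = P / V = 745 / 149 = 5.000 A through the extension cord.
P_line = I² R_line = (5.000)² × 0.478 = 11.95 W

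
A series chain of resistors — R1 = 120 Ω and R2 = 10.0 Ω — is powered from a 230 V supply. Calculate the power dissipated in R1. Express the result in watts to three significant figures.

376 W

Since the resistors are in series they all carry the loop current I = V/R_total; the power in any one is I²R.
R_total = 120 + 10.0 = 130.0 Ω
I = V / R_total = 230 / 130.0 = 1.769 A
P_R1 = I² × R1 = (1.769)² × 120 = 375.6 W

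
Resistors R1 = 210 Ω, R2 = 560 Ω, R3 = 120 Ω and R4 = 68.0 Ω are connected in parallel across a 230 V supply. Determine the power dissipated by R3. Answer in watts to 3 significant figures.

441 W

The supply voltage appears across each parallel branch — just use P = V²/R3.
P_R3 = V² / R3 = (230)² / 120 Ω = 440.8 W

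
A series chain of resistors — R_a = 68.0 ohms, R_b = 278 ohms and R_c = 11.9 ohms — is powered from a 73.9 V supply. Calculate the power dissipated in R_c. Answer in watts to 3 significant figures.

Series elements share the same current, so find I first, then use P = I²R.
R_total = 68.0 + 278 + 11.9 = 357.9 Ω
I = V / R_total = 73.9 / 357.9 = 0.2065 A
P_R_c = I² × R_c = (0.2065)² × 11.9 = 0.5074 W

0.507 W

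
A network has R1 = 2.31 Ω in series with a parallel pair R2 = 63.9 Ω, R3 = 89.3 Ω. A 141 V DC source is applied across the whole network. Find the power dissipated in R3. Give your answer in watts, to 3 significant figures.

197 W

Replace R2 and R3 with their parallel equivalent so the circuit becomes R1 in series with R_p.
R_p = (63.9×89.3)/(63.9+89.3) = 37.25 Ω
R_total = 2.31 + 37.25 = 39.56 Ω
I = V / R_total = 141 / 39.56 = 3.564 A
Voltage across the parallel pair: V_p = I × R_p = 3.564 × 37.25 = 132.8 V
R3 sees V_p directly, so P = V_p² / R3.
P_R3 = (132.8)² / 89.3 = 197.4 W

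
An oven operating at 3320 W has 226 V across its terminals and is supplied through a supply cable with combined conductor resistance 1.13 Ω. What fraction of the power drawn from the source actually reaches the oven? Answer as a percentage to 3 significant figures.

93.2 %

I = P / V = 3320 / 226 = 14.69 A through the supply cable.
P_line = I² R_line = (14.69)² × 1.13 = 243.9 W
P_source = P_load + P_line = 3320 + 243.9 = 3564 W
η = P_load / P_source = 3320 / 3564 = 0.9316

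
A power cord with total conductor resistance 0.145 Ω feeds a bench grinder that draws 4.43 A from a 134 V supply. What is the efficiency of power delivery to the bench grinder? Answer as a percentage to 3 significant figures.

The power cord carries the full 4.43 A.
P_line = I² R_line = (4.430)² × 0.145 = 2.846 W
P_source = V I = 134 × 4.430 = 593.6 W; P_load = 590.8 W
η = P_load / P_source = 590.8 / 593.6 = 0.9952

99.5 %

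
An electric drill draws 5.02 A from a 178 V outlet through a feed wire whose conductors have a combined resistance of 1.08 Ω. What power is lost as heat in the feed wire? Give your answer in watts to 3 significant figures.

27.2 W

The feed wire is a series resistance carrying the load current; its dissipation is I²R_line.
The feed wire carries the full 5.02 A.
P_line = I² R_line = (5.020)² × 1.08 = 27.22 W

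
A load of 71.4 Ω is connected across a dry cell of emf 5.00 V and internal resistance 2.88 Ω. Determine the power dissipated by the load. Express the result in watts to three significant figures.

With r and R in series, I = ε/(r+R); the load dissipates I²R.
I = ε / (r + R) = 5.00 / (2.88 + 71.4) = 0.06731 A
P_load = I² R = (0.06731)² × 71.4 = 0.3235 W

0.324 W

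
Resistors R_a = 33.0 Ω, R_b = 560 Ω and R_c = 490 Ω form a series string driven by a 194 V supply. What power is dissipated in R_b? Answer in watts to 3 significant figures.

Every series element carries the same I. Get I from the total resistance, then P = I² × R_b.
R_total = 33.0 + 560 + 490 = 1083 Ω
I = V / R_total = 194 / 1083 = 0.1791 A
P_R_b = I² × R_b = (0.1791)² × 560 = 17.97 W

18.0 W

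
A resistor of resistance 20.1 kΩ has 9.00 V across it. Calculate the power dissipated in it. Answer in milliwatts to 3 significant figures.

V and R are stated; P = V²/R avoids computing the current.
P = (9.00 V)² / 20100 Ω = 0.004030 W

4.03 mW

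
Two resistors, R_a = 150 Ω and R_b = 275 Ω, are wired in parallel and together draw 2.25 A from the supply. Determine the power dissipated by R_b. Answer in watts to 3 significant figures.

We need the common branch voltage; get it from I_total × R_eq, then P = V²/R for the branch.
1/R_eq = 1/150 + 1/275 ⇒ R_eq = 97.06 Ω
V = I_total × R_eq = 2.250 × 97.06 = 218.4 V
P_R_b = V² / R_b = (218.4)² / 275 = 173.4 W

173 W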